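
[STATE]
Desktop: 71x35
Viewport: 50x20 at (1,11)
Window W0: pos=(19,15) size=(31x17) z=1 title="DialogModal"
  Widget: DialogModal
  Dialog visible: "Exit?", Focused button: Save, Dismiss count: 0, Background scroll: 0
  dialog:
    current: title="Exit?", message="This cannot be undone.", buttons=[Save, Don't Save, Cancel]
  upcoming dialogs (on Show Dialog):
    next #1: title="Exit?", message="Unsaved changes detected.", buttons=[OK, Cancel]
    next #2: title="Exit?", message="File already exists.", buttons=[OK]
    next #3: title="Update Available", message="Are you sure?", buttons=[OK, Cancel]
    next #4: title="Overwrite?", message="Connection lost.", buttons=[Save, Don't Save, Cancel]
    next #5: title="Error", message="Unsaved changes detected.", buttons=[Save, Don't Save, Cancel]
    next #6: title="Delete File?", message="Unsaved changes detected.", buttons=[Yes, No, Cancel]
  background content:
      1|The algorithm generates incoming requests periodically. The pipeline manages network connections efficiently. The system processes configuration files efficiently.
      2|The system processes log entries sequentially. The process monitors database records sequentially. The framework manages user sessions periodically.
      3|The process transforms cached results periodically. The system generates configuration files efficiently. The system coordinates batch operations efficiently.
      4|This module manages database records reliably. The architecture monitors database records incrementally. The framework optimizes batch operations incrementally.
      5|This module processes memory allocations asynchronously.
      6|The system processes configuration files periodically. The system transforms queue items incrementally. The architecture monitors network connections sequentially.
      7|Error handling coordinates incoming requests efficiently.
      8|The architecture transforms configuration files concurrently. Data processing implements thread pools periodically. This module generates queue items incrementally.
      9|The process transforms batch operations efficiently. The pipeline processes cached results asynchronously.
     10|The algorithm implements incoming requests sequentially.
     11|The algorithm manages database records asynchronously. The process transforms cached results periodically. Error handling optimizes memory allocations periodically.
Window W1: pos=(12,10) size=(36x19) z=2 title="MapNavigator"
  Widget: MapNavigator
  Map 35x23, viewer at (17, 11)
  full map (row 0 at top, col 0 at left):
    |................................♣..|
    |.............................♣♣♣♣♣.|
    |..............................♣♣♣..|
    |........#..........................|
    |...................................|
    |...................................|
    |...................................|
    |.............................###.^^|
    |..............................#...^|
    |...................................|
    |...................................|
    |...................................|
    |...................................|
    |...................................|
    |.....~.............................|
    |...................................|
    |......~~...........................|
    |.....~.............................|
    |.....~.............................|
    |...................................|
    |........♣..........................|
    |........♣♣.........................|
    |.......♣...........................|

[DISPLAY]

           ┃ MapNavigator                     ┃   
           ┠──────────────────────────────────┨   
           ┃..................................┃   
           ┃..................................┃   
           ┃..................................┃━┓ 
           ┃.............................###.^┃ ┃ 
           ┃..............................#...┃─┨ 
           ┃..................................┃m┃ 
           ┃..................................┃r┃ 
           ┃.................@................┃d┃ 
           ┃..................................┃ ┃ 
           ┃..................................┃ ┃ 
           ┃.....~............................┃r┃ 
           ┃..................................┃n┃ 
           ┃......~~..........................┃c┃ 
           ┃.....~............................┃ ┃ 
           ┃.....~............................┃o┃ 
           ┗━━━━━━━━━━━━━━━━━━━━━━━━━━━━━━━━━━┛s┃ 
                  ┃                             ┃ 
                  ┃                             ┃ 


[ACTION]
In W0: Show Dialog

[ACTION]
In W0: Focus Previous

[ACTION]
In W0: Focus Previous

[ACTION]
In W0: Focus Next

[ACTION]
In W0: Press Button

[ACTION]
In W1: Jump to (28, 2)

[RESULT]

           ┃ MapNavigator                     ┃   
           ┠──────────────────────────────────┨   
           ┃                                  ┃   
           ┃                                  ┃   
           ┃                                  ┃━┓ 
           ┃                                  ┃ ┃ 
           ┃                                  ┃─┨ 
           ┃.....................♣..          ┃m┃ 
           ┃..................♣♣♣♣♣.          ┃r┃ 
           ┃.................@.♣♣♣..          ┃d┃ 
           ┃........................          ┃ ┃ 
           ┃........................          ┃ ┃ 
           ┃........................          ┃r┃ 
           ┃........................          ┃n┃ 
           ┃..................###.^^          ┃c┃ 
           ┃...................#...^          ┃ ┃ 
           ┃........................          ┃o┃ 
           ┗━━━━━━━━━━━━━━━━━━━━━━━━━━━━━━━━━━┛s┃ 
                  ┃                             ┃ 
                  ┃                             ┃ 


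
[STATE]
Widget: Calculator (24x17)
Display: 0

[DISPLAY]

                       0
┌───┬───┬───┬───┐       
│ 7 │ 8 │ 9 │ ÷ │       
├───┼───┼───┼───┤       
│ 4 │ 5 │ 6 │ × │       
├───┼───┼───┼───┤       
│ 1 │ 2 │ 3 │ - │       
├───┼───┼───┼───┤       
│ 0 │ . │ = │ + │       
├───┼───┼───┼───┤       
│ C │ MC│ MR│ M+│       
└───┴───┴───┴───┘       
                        
                        
                        
                        
                        


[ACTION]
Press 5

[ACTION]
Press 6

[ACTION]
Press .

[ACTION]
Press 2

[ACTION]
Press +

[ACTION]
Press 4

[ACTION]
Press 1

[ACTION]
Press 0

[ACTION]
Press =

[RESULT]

                   466.2
┌───┬───┬───┬───┐       
│ 7 │ 8 │ 9 │ ÷ │       
├───┼───┼───┼───┤       
│ 4 │ 5 │ 6 │ × │       
├───┼───┼───┼───┤       
│ 1 │ 2 │ 3 │ - │       
├───┼───┼───┼───┤       
│ 0 │ . │ = │ + │       
├───┼───┼───┼───┤       
│ C │ MC│ MR│ M+│       
└───┴───┴───┴───┘       
                        
                        
                        
                        
                        


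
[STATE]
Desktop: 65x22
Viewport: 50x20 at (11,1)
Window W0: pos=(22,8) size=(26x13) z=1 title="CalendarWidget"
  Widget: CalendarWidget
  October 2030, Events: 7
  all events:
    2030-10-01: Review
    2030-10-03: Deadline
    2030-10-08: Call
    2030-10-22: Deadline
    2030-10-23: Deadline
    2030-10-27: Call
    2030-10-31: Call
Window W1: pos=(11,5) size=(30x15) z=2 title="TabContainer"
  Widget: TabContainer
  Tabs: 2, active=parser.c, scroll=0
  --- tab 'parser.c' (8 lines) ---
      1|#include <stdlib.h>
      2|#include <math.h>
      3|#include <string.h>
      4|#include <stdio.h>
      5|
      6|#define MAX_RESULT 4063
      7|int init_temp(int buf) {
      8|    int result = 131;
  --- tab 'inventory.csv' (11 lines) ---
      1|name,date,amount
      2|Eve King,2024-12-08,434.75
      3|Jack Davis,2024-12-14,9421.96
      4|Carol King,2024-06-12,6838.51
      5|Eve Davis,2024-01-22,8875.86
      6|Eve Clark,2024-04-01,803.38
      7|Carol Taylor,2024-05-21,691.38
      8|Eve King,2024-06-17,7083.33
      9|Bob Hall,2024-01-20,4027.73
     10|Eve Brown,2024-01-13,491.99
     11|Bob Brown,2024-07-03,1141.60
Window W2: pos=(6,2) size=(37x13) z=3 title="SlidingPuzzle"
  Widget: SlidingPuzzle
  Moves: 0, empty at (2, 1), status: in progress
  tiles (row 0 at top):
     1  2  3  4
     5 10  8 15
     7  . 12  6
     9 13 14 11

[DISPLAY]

                                                  
━━━━━━━━━━━━━━━━━━━━━━━━━━━━━━━┓                  
dingPuzzle                     ┃                  
───────────────────────────────┨                  
─┬────┬────┬────┐              ┃                  
 │  2 │  3 │  4 │              ┃                  
─┼────┼────┼────┤              ┃                  
 │ 10 │  8 │ 15 │              ┃━━━━┓             
─┼────┼────┼────┤              ┃    ┃             
 │    │ 12 │  6 │              ┃────┨             
─┼────┼────┼────┤              ┃    ┃             
 │ 13 │ 14 │ 11 │              ┃    ┃             
─┴────┴────┴────┘              ┃ 6  ┃             
━━━━━━━━━━━━━━━━━━━━━━━━━━━━━━━┛3   ┃             
┃#define MAX_RESULT 4063     ┃20    ┃             
┃int init_temp(int buf) {    ┃6 27* ┃             
┃    int result = 131;       ┃      ┃             
┃                            ┃      ┃             
┗━━━━━━━━━━━━━━━━━━━━━━━━━━━━┛      ┃             
           ┗━━━━━━━━━━━━━━━━━━━━━━━━┛             


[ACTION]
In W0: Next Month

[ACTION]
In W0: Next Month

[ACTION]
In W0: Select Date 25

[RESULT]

                                                  
━━━━━━━━━━━━━━━━━━━━━━━━━━━━━━━┓                  
dingPuzzle                     ┃                  
───────────────────────────────┨                  
─┬────┬────┬────┐              ┃                  
 │  2 │  3 │  4 │              ┃                  
─┼────┼────┼────┤              ┃                  
 │ 10 │  8 │ 15 │              ┃━━━━┓             
─┼────┼────┼────┤              ┃    ┃             
 │    │ 12 │  6 │              ┃────┨             
─┼────┼────┼────┤              ┃    ┃             
 │ 13 │ 14 │ 11 │              ┃    ┃             
─┴────┴────┴────┘              ┃    ┃             
━━━━━━━━━━━━━━━━━━━━━━━━━━━━━━━┛    ┃             
┃#define MAX_RESULT 4063     ┃15    ┃             
┃int init_temp(int buf) {    ┃22    ┃             
┃    int result = 131;       ┃8 29  ┃             
┃                            ┃      ┃             
┗━━━━━━━━━━━━━━━━━━━━━━━━━━━━┛      ┃             
           ┗━━━━━━━━━━━━━━━━━━━━━━━━┛             


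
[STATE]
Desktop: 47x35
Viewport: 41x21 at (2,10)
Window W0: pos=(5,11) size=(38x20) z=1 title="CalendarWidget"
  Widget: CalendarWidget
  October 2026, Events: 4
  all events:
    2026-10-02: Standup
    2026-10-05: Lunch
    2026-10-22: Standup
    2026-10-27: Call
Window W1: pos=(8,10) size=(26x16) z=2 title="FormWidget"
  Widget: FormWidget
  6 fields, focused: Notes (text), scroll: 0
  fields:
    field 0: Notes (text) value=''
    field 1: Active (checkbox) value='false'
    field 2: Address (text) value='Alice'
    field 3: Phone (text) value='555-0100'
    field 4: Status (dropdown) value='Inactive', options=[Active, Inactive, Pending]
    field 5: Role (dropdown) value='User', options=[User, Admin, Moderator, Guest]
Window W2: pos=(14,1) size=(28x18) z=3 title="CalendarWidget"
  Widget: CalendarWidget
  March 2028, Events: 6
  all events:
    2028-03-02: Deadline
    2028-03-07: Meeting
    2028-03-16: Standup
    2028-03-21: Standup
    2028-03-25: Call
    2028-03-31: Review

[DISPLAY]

      ┏━━━━━┃27 28 29 30 31*           ┃ 
   ┏━━┃ Form┃                          ┃┓
   ┃ C┠─────┃                          ┃┃
   ┠──┃> Not┃                          ┃┨
   ┃  ┃  Act┃                          ┃┃
   ┃Mo┃  Add┃                          ┃┃
   ┃  ┃  Pho┃                          ┃┃
   ┃ 5┃  Sta┃                          ┃┃
   ┃12┃  Rol┗━━━━━━━━━━━━━━━━━━━━━━━━━━┛┃
   ┃19┃                        ┃        ┃
   ┃26┃                        ┃        ┃
   ┃  ┃                        ┃        ┃
   ┃  ┃                        ┃        ┃
   ┃  ┃                        ┃        ┃
   ┃  ┃                        ┃        ┃
   ┃  ┗━━━━━━━━━━━━━━━━━━━━━━━━┛        ┃
   ┃                                    ┃
   ┃                                    ┃
   ┃                                    ┃
   ┃                                    ┃
   ┗━━━━━━━━━━━━━━━━━━━━━━━━━━━━━━━━━━━━┛


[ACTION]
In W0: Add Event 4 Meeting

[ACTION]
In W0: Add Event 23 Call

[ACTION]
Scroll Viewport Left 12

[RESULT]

        ┏━━━━━┃27 28 29 30 31*           
     ┏━━┃ Form┃                          
     ┃ C┠─────┃                          
     ┠──┃> Not┃                          
     ┃  ┃  Act┃                          
     ┃Mo┃  Add┃                          
     ┃  ┃  Pho┃                          
     ┃ 5┃  Sta┃                          
     ┃12┃  Rol┗━━━━━━━━━━━━━━━━━━━━━━━━━━
     ┃19┃                        ┃       
     ┃26┃                        ┃       
     ┃  ┃                        ┃       
     ┃  ┃                        ┃       
     ┃  ┃                        ┃       
     ┃  ┃                        ┃       
     ┃  ┗━━━━━━━━━━━━━━━━━━━━━━━━┛       
     ┃                                   
     ┃                                   
     ┃                                   
     ┃                                   
     ┗━━━━━━━━━━━━━━━━━━━━━━━━━━━━━━━━━━━


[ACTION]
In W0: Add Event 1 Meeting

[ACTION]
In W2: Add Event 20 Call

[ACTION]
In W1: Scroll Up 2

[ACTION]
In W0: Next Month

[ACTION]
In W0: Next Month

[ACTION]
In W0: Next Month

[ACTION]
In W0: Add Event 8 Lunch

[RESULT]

        ┏━━━━━┃27 28 29 30 31*           
     ┏━━┃ Form┃                          
     ┃ C┠─────┃                          
     ┠──┃> Not┃                          
     ┃  ┃  Act┃                          
     ┃Mo┃  Add┃                          
     ┃  ┃  Pho┃                          
     ┃ 4┃  Sta┃                          
     ┃11┃  Rol┗━━━━━━━━━━━━━━━━━━━━━━━━━━
     ┃18┃                        ┃       
     ┃25┃                        ┃       
     ┃  ┃                        ┃       
     ┃  ┃                        ┃       
     ┃  ┃                        ┃       
     ┃  ┃                        ┃       
     ┃  ┗━━━━━━━━━━━━━━━━━━━━━━━━┛       
     ┃                                   
     ┃                                   
     ┃                                   
     ┃                                   
     ┗━━━━━━━━━━━━━━━━━━━━━━━━━━━━━━━━━━━


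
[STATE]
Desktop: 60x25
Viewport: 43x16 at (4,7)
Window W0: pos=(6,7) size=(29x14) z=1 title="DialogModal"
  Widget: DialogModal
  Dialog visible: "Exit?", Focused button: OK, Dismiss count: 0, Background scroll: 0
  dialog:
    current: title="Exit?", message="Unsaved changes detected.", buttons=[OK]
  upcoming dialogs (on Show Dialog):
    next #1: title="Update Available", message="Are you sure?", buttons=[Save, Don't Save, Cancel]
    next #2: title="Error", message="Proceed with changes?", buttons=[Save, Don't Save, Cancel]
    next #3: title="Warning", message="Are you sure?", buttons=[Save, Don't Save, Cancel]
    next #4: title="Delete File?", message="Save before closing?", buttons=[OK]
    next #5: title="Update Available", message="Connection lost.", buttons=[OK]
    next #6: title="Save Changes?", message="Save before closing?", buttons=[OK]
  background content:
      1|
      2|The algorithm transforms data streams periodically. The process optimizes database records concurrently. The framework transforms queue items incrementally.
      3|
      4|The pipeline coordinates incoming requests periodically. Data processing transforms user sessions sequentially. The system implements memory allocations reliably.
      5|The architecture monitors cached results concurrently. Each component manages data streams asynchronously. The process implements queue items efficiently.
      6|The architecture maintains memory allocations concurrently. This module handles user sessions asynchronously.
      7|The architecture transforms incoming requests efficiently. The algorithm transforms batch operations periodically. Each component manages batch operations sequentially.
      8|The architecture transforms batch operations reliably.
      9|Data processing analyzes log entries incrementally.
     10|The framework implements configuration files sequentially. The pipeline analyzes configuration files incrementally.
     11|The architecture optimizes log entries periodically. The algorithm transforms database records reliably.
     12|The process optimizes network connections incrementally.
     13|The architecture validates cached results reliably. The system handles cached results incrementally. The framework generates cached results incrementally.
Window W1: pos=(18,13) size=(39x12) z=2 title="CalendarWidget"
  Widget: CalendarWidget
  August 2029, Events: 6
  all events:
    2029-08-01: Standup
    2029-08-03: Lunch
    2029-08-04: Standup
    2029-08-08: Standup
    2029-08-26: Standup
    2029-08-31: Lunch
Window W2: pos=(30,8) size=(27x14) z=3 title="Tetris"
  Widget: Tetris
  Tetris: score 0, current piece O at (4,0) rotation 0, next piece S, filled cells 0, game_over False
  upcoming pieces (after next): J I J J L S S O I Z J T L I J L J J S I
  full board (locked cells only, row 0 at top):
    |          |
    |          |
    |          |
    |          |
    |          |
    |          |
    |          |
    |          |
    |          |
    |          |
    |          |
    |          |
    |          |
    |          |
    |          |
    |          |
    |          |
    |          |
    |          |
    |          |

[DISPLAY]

  ┏━━━━━━━━━━━━━━━━━━━━━━━━━━━┓            
  ┃ DialogModal           ┏━━━━━━━━━━━━━━━━
  ┠───────────────────────┃ Tetris         
  ┃                       ┠────────────────
  ┃The algorithm transform┃          │Next:
  ┃  ┌────────────────────┃          │ ░░  
  ┃Th│        ┏━━━━━━━━━━━┃          │░░   
  ┃Th│Unsaved ┃ CalendarWi┃          │     
  ┃Th│        ┠───────────┃          │     
  ┃Th└────────┃           ┃          │     
  ┃The archite┃Mo Tu We Th┃          │Score
  ┃Data proces┃       1*  ┃          │0    
  ┃The framewo┃ 6  7  8*  ┃          │     
  ┗━━━━━━━━━━━┃13 14 15 16┃          │     
              ┃20 21 22 23┗━━━━━━━━━━━━━━━━
              ┃27 28 29 30 31*             


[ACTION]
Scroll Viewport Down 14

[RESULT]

  ┠───────────────────────┃ Tetris         
  ┃                       ┠────────────────
  ┃The algorithm transform┃          │Next:
  ┃  ┌────────────────────┃          │ ░░  
  ┃Th│        ┏━━━━━━━━━━━┃          │░░   
  ┃Th│Unsaved ┃ CalendarWi┃          │     
  ┃Th│        ┠───────────┃          │     
  ┃Th└────────┃           ┃          │     
  ┃The archite┃Mo Tu We Th┃          │Score
  ┃Data proces┃       1*  ┃          │0    
  ┃The framewo┃ 6  7  8*  ┃          │     
  ┗━━━━━━━━━━━┃13 14 15 16┃          │     
              ┃20 21 22 23┗━━━━━━━━━━━━━━━━
              ┃27 28 29 30 31*             
              ┃                            
              ┗━━━━━━━━━━━━━━━━━━━━━━━━━━━━


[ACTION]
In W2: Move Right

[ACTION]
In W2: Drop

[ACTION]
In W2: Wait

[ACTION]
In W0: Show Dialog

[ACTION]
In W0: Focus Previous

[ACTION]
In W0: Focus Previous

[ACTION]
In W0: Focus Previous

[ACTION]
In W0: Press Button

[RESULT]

  ┠───────────────────────┃ Tetris         
  ┃                       ┠────────────────
  ┃The algorithm transform┃          │Next:
  ┃                       ┃          │ ░░  
  ┃The pipelin┏━━━━━━━━━━━┃          │░░   
  ┃The archite┃ CalendarWi┃          │     
  ┃The archite┠───────────┃          │     
  ┃The archite┃           ┃          │     
  ┃The archite┃Mo Tu We Th┃          │Score
  ┃Data proces┃       1*  ┃          │0    
  ┃The framewo┃ 6  7  8*  ┃          │     
  ┗━━━━━━━━━━━┃13 14 15 16┃          │     
              ┃20 21 22 23┗━━━━━━━━━━━━━━━━
              ┃27 28 29 30 31*             
              ┃                            
              ┗━━━━━━━━━━━━━━━━━━━━━━━━━━━━


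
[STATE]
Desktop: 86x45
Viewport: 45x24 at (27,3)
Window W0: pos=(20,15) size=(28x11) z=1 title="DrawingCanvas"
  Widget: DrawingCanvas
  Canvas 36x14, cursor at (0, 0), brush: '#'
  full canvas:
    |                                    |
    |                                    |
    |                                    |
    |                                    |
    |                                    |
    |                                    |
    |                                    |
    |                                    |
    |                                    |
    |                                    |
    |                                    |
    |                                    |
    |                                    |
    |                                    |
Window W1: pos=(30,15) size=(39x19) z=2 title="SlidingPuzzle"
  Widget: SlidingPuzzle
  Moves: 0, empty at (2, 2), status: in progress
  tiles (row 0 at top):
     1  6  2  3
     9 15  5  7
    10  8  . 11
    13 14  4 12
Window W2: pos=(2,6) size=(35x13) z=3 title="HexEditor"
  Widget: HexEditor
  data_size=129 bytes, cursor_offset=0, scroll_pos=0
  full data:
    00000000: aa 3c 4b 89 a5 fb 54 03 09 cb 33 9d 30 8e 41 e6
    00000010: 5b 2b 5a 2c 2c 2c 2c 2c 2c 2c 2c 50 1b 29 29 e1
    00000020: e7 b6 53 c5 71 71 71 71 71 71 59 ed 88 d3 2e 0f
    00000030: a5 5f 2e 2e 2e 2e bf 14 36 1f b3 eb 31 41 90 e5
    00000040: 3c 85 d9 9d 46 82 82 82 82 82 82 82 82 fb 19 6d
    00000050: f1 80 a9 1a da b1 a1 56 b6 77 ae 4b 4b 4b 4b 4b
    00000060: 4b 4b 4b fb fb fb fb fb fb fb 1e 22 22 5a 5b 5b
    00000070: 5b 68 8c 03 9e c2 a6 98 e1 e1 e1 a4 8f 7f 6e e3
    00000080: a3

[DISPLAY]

                                             
                                             
                                             
━━━━━━━━━┓                                   
         ┃                                   
─────────┨                                   
 fb 54 03┃                                   
 2c 2c 2c┃                                   
 71 71 71┃                                   
 2e bf 14┃                                   
 82 82 82┃                                   
 b1 a1 56┃                                   
 fb fb fb┃━━━━━━━━━━━━━━━━━━━━━━━━━━━━━━━┓   
 c2 a6 98┃ngPuzzle                       ┃   
         ┃───────────────────────────────┨   
━━━━━━━━━┛────┬────┬────┐                ┃   
   ┃│  1 │  6 │  2 │  3 │                ┃   
   ┃├────┼────┼────┼────┤                ┃   
   ┃│  9 │ 15 │  5 │  7 │                ┃   
   ┃├────┼────┼────┼────┤                ┃   
   ┃│ 10 │  8 │    │ 11 │                ┃   
   ┃├────┼────┼────┼────┤                ┃   
━━━┃│ 13 │ 14 │  4 │ 12 │                ┃   
   ┃└────┴────┴────┴────┘                ┃   


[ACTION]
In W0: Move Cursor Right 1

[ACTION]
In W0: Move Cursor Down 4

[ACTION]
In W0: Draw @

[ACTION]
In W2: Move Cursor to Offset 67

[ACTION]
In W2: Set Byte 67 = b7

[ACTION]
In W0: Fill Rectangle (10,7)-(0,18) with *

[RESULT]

                                             
                                             
                                             
━━━━━━━━━┓                                   
         ┃                                   
─────────┨                                   
 fb 54 03┃                                   
 2c 2c 2c┃                                   
 71 71 71┃                                   
 2e bf 14┃                                   
 82 82 82┃                                   
 b1 a1 56┃                                   
 fb fb fb┃━━━━━━━━━━━━━━━━━━━━━━━━━━━━━━━┓   
 c2 a6 98┃ngPuzzle                       ┃   
         ┃───────────────────────────────┨   
━━━━━━━━━┛────┬────┬────┐                ┃   
 **┃│  1 │  6 │  2 │  3 │                ┃   
 **┃├────┼────┼────┼────┤                ┃   
 **┃│  9 │ 15 │  5 │  7 │                ┃   
 **┃├────┼────┼────┼────┤                ┃   
 **┃│ 10 │  8 │    │ 11 │                ┃   
 **┃├────┼────┼────┼────┤                ┃   
━━━┃│ 13 │ 14 │  4 │ 12 │                ┃   
   ┃└────┴────┴────┴────┘                ┃   


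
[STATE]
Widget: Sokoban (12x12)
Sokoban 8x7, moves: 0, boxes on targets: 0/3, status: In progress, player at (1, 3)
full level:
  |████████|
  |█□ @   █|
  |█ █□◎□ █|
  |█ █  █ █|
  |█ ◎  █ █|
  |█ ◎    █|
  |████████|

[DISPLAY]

████████    
█□ @   █    
█ █□◎□ █    
█ █  █ █    
█ ◎  █ █    
█ ◎    █    
████████    
Moves: 0  0/
            
            
            
            


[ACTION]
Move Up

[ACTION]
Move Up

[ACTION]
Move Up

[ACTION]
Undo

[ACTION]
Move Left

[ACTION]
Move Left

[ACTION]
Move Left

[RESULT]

████████    
█□@    █    
█ █□◎□ █    
█ █  █ █    
█ ◎  █ █    
█ ◎    █    
████████    
Moves: 1  0/
            
            
            
            


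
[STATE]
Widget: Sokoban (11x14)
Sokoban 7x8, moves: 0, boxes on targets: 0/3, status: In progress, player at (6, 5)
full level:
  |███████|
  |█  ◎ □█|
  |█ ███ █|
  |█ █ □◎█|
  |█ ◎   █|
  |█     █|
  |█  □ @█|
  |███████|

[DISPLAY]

███████    
█  ◎ □█    
█ ███ █    
█ █ □◎█    
█ ◎   █    
█     █    
█  □ @█    
███████    
Moves: 0  0
           
           
           
           
           


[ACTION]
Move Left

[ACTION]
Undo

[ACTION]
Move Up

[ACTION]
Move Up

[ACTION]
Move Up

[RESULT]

███████    
█  ◎ □█    
█ ███ █    
█ █ □+█    
█ ◎   █    
█     █    
█  □  █    
███████    
Moves: 3  0
           
           
           
           
           


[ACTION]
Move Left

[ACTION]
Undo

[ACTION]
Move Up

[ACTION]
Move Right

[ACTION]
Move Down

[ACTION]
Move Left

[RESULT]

███████    
█  ◎ □█    
█ ███ █    
█ █□@◎█    
█ ◎   █    
█     █    
█  □  █    
███████    
Moves: 6  0
           
           
           
           
           


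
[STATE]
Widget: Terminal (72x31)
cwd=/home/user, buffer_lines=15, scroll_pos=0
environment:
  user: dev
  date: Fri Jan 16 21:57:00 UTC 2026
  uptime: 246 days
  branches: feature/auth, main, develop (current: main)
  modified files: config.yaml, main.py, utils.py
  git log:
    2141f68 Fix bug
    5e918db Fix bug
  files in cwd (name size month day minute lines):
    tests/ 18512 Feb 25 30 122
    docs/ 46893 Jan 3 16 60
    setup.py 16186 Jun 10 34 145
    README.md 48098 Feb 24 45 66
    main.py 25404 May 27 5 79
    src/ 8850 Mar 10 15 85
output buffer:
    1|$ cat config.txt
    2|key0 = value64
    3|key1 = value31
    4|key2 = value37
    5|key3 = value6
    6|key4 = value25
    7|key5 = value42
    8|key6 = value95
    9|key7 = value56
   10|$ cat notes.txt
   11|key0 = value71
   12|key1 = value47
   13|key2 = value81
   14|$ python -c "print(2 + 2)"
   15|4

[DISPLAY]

$ cat config.txt                                                        
key0 = value64                                                          
key1 = value31                                                          
key2 = value37                                                          
key3 = value6                                                           
key4 = value25                                                          
key5 = value42                                                          
key6 = value95                                                          
key7 = value56                                                          
$ cat notes.txt                                                         
key0 = value71                                                          
key1 = value47                                                          
key2 = value81                                                          
$ python -c "print(2 + 2)"                                              
4                                                                       
$ █                                                                     
                                                                        
                                                                        
                                                                        
                                                                        
                                                                        
                                                                        
                                                                        
                                                                        
                                                                        
                                                                        
                                                                        
                                                                        
                                                                        
                                                                        
                                                                        


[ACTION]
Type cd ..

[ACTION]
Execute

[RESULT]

$ cat config.txt                                                        
key0 = value64                                                          
key1 = value31                                                          
key2 = value37                                                          
key3 = value6                                                           
key4 = value25                                                          
key5 = value42                                                          
key6 = value95                                                          
key7 = value56                                                          
$ cat notes.txt                                                         
key0 = value71                                                          
key1 = value47                                                          
key2 = value81                                                          
$ python -c "print(2 + 2)"                                              
4                                                                       
$ cd ..                                                                 
                                                                        
$ █                                                                     
                                                                        
                                                                        
                                                                        
                                                                        
                                                                        
                                                                        
                                                                        
                                                                        
                                                                        
                                                                        
                                                                        
                                                                        
                                                                        


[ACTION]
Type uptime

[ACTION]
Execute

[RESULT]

$ cat config.txt                                                        
key0 = value64                                                          
key1 = value31                                                          
key2 = value37                                                          
key3 = value6                                                           
key4 = value25                                                          
key5 = value42                                                          
key6 = value95                                                          
key7 = value56                                                          
$ cat notes.txt                                                         
key0 = value71                                                          
key1 = value47                                                          
key2 = value81                                                          
$ python -c "print(2 + 2)"                                              
4                                                                       
$ cd ..                                                                 
                                                                        
$ uptime                                                                
 10:00  up 246 days                                                     
$ █                                                                     
                                                                        
                                                                        
                                                                        
                                                                        
                                                                        
                                                                        
                                                                        
                                                                        
                                                                        
                                                                        
                                                                        


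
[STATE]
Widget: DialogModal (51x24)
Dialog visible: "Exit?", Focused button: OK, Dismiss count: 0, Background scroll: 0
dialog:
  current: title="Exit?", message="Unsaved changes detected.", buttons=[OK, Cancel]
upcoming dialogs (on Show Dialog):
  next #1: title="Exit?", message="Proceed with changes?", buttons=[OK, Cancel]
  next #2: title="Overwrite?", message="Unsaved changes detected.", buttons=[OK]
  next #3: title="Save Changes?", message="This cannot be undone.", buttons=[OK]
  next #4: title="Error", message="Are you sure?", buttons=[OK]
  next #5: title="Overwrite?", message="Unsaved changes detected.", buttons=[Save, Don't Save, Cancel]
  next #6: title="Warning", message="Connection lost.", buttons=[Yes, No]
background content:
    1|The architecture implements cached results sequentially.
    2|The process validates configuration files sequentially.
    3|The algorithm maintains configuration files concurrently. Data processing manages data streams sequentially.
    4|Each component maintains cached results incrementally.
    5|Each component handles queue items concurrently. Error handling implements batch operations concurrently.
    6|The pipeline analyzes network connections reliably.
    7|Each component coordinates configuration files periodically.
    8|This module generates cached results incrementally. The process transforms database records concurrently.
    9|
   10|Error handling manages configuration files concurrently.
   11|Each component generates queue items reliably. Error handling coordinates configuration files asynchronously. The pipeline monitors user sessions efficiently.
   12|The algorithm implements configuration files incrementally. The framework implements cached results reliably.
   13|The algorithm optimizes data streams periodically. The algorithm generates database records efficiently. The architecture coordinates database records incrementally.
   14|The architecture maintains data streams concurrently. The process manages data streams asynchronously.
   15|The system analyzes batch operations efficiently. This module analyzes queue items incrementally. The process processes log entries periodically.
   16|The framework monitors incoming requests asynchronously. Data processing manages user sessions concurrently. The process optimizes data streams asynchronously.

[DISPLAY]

The architecture implements cached results sequenti
The process validates configuration files sequentia
The algorithm maintains configuration files concurr
Each component maintains cached results incremental
Each component handles queue items concurrently. Er
The pipeline analyzes network connections reliably.
Each component coordinates configuration files peri
This module generates cached results incrementally.
                                                   
Error handl┌───────────────────────────┐es concurre
Each compon│           Exit?           │iably. Erro
The algorit│ Unsaved changes detected. │iles increm
The algorit│       [OK]  Cancel        │iodically. 
The archite└───────────────────────────┘concurrentl
The system analyzes batch operations efficiently. T
The framework monitors incoming requests asynchrono
                                                   
                                                   
                                                   
                                                   
                                                   
                                                   
                                                   
                                                   


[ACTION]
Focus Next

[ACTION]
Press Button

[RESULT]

The architecture implements cached results sequenti
The process validates configuration files sequentia
The algorithm maintains configuration files concurr
Each component maintains cached results incremental
Each component handles queue items concurrently. Er
The pipeline analyzes network connections reliably.
Each component coordinates configuration files peri
This module generates cached results incrementally.
                                                   
Error handling manages configuration files concurre
Each component generates queue items reliably. Erro
The algorithm implements configuration files increm
The algorithm optimizes data streams periodically. 
The architecture maintains data streams concurrentl
The system analyzes batch operations efficiently. T
The framework monitors incoming requests asynchrono
                                                   
                                                   
                                                   
                                                   
                                                   
                                                   
                                                   
                                                   
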